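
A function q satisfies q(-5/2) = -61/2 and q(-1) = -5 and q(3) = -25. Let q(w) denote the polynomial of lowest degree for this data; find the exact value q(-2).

-20

Evaluate each Lagrange basis at w = -2:
L_0(-2) = (-1)·(-5)/[(-3/2)·(-11/2)] = 20/33
L_1(-2) = (1/2)·(-5)/[(3/2)·(-4)] = 5/12
L_2(-2) = (1/2)·(-1)/[(11/2)·(4)] = -1/44
Sum: (-61/2)·(20/33) + (-5)·(5/12) + (-25)·(-1/44) = -20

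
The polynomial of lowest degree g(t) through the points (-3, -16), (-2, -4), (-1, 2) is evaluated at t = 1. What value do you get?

-4

Using Newton's divided-difference form:
g[-3,-2] = (-4 - (-16)) / (-2 - (-3)) = 12
g[-2,-1] = (2 - (-4)) / (-1 - (-2)) = 6
g[-3,-2,-1] = (6 - 12) / (-1 - (-3)) = -3
g(1) = -16 + 12·(4) + (-3)·(4)·(3) = -4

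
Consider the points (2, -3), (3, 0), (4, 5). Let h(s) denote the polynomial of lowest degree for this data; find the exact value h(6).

21

Using Newton's divided-difference form:
h[2,3] = (0 - (-3)) / (3 - 2) = 3
h[3,4] = (5 - 0) / (4 - 3) = 5
h[2,3,4] = (5 - 3) / (4 - 2) = 1
h(6) = -3 + 3·(4) + 1·(4)·(3) = 21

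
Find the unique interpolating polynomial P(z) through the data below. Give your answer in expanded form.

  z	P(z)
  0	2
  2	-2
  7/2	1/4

P(z) = z^2 - 4z + 2

Newton's divided differences:
P[0,2] = (-2 - 2) / (2 - 0) = -2
P[2,7/2] = (1/4 - (-2)) / (7/2 - 2) = 3/2
P[0,2,7/2] = (3/2 - (-2)) / (7/2 - 0) = 1
P(z) = 2 + (-2)·z + 1·z(z - 2)
Expanding: P(z) = z^2 - 4z + 2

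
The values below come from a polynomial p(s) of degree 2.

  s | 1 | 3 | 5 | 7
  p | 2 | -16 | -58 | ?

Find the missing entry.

-124

The 3 known values determine p uniquely (degree ≤ 2).
Evaluate each Lagrange basis at s = 7:
L_0(7) = (4)·(2)/[(-2)·(-4)] = 1
L_1(7) = (6)·(2)/[(2)·(-2)] = -3
L_2(7) = (6)·(4)/[(4)·(2)] = 3
Sum: 2·(1) + (-16)·(-3) + (-58)·(3) = -124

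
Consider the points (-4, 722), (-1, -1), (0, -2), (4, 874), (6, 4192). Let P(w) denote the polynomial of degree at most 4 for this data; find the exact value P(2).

68

Using Newton's divided-difference form:
P[-4,-1] = (-1 - 722) / (-1 - (-4)) = -241
P[-1,0] = (-2 - (-1)) / (0 - (-1)) = -1
P[0,4] = (874 - (-2)) / (4 - 0) = 219
P[4,6] = (4192 - 874) / (6 - 4) = 1659
P[-4,-1,0] = (-1 - (-241)) / (0 - (-4)) = 60
P[-1,0,4] = (219 - (-1)) / (4 - (-1)) = 44
P[0,4,6] = (1659 - 219) / (6 - 0) = 240
P[-4,-1,0,4] = (44 - 60) / (4 - (-4)) = -2
P[-1,0,4,6] = (240 - 44) / (6 - (-1)) = 28
P[-4,-1,0,4,6] = (28 - (-2)) / (6 - (-4)) = 3
P(2) = 722 + (-241)·(6) + 60·(6)·(3) + (-2)·(6)·(3)·(2) + 3·(6)·(3)·(2)·(-2) = 68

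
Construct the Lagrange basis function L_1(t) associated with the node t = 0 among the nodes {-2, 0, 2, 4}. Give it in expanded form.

L_1(t) = (t + 2)(t - 2)(t - 4) / [(2)·(-2)·(-4)]
       = (t^3 - 4t^2 - 4t + 16) / (16)

L_1(t) = (1/16)t^3 - (1/4)t^2 - (1/4)t + 1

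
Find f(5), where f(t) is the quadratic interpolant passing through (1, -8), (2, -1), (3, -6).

Evaluate each Lagrange basis at t = 5:
L_0(5) = (3)·(2)/[(-1)·(-2)] = 3
L_1(5) = (4)·(2)/[(1)·(-1)] = -8
L_2(5) = (4)·(3)/[(2)·(1)] = 6
Sum: (-8)·(3) + (-1)·(-8) + (-6)·(6) = -52

-52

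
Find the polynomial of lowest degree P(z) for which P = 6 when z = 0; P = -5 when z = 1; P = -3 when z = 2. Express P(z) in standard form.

P(z) = (13/2)z^2 - (35/2)z + 6

L_0(z) = (z - 1)(z - 2) / [2] = (1/2)z^2 - (3/2)z + 1
L_1(z) = z(z - 2) / [-1] = -z^2 + 2z
L_2(z) = z(z - 1) / [2] = (1/2)z^2 - (1/2)z
P(z) = 6·L_0 + (-5)·L_1 + (-3)·L_2
  6·L_0(z) = 3z^2 - 9z + 6
  (-5)·L_1(z) = 5z^2 - 10z
  (-3)·L_2(z) = -(3/2)z^2 + (3/2)z
Adding term by term: (13/2)z^2 - (35/2)z + 6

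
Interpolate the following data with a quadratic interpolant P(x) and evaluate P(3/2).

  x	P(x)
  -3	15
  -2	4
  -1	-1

51/4

Evaluate each Lagrange basis at x = 3/2:
L_0(3/2) = (7/2)·(5/2)/[(-1)·(-2)] = 35/8
L_1(3/2) = (9/2)·(5/2)/[(1)·(-1)] = -45/4
L_2(3/2) = (9/2)·(7/2)/[(2)·(1)] = 63/8
Sum: 15·(35/8) + 4·(-45/4) + (-1)·(63/8) = 51/4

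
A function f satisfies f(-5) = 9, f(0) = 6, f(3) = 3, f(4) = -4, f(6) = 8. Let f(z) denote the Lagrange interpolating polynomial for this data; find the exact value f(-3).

L_0(-3) = (-3)·(-6)·(-7)·(-9)/[(-5)·(-8)·(-9)·(-11)] = 63/220
L_1(-3) = (2)·(-6)·(-7)·(-9)/[(5)·(-3)·(-4)·(-6)] = 21/10
L_2(-3) = (2)·(-3)·(-7)·(-9)/[(8)·(3)·(-1)·(-3)] = -21/4
L_3(-3) = (2)·(-3)·(-6)·(-9)/[(9)·(4)·(1)·(-2)] = 9/2
L_4(-3) = (2)·(-3)·(-6)·(-7)/[(11)·(6)·(3)·(2)] = -7/11
Sum: 9·(63/220) + 6·(21/10) + 3·(-21/4) + (-4)·(9/2) + 8·(-7/11) = -2603/110

-2603/110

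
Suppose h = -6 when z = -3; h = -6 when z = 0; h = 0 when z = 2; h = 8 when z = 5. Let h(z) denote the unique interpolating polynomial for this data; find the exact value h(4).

92/15

Evaluate each Lagrange basis at z = 4:
L_0(4) = (4)·(2)·(-1)/[(-3)·(-5)·(-8)] = 1/15
L_1(4) = (7)·(2)·(-1)/[(3)·(-2)·(-5)] = -7/15
L_2(4) = (7)·(4)·(-1)/[(5)·(2)·(-3)] = 14/15
L_3(4) = (7)·(4)·(2)/[(8)·(5)·(3)] = 7/15
Sum: (-6)·(1/15) + (-6)·(-7/15) + 0 + 8·(7/15) = 92/15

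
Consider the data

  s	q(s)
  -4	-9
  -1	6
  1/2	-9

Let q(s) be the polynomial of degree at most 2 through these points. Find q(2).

-39

Evaluate each Lagrange basis at s = 2:
L_0(2) = (3)·(3/2)/[(-3)·(-9/2)] = 1/3
L_1(2) = (6)·(3/2)/[(3)·(-3/2)] = -2
L_2(2) = (6)·(3)/[(9/2)·(3/2)] = 8/3
Sum: (-9)·(1/3) + 6·(-2) + (-9)·(8/3) = -39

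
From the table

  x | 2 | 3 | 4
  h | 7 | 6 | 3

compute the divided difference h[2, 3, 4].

h[2,3] = (6 - 7) / (3 - 2) = -1
h[3,4] = (3 - 6) / (4 - 3) = -3
h[2,3,4] = (-3 - (-1)) / (4 - 2) = -1

-1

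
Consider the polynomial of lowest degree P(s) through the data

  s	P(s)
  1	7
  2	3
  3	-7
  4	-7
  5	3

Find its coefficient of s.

Build the Lagrange basis polynomials:
L_0(s) = (s - 2)(s - 3)(s - 4)(s - 5) / [24] = (1/24)s^4 - (7/12)s^3 + (71/24)s^2 - (77/12)s + 5
L_1(s) = (s - 1)(s - 3)(s - 4)(s - 5) / [-6] = -(1/6)s^4 + (13/6)s^3 - (59/6)s^2 + (107/6)s - 10
L_2(s) = (s - 1)(s - 2)(s - 4)(s - 5) / [4] = (1/4)s^4 - 3s^3 + (49/4)s^2 - (39/2)s + 10
L_3(s) = (s - 1)(s - 2)(s - 3)(s - 5) / [-6] = -(1/6)s^4 + (11/6)s^3 - (41/6)s^2 + (61/6)s - 5
L_4(s) = (s - 1)(s - 2)(s - 3)(s - 4) / [24] = (1/24)s^4 - (5/12)s^3 + (35/24)s^2 - (25/12)s + 1
P(s) = 7·L_0 + 3·L_1 + (-7)·L_2 + (-7)·L_3 + 3·L_4
Only the coefficient of s is needed; take it from each L_i and combine:
7·(-77/12) + 3·(107/6) + (-7)·(-39/2) + (-7)·(61/6) + 3·(-25/12) = 203/3

203/3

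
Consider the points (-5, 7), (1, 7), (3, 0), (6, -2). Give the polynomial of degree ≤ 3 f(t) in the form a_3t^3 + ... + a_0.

Build the Lagrange basis polynomials:
L_0(t) = (t - 1)(t - 3)(t - 6) / [-528] = -(1/528)t^3 + (5/264)t^2 - (9/176)t + 3/88
L_1(t) = (t + 5)(t - 3)(t - 6) / [60] = (1/60)t^3 - (1/15)t^2 - (9/20)t + 3/2
L_2(t) = (t + 5)(t - 1)(t - 6) / [-48] = -(1/48)t^3 + (1/24)t^2 + (29/48)t - 5/8
L_3(t) = (t + 5)(t - 1)(t - 3) / [165] = (1/165)t^3 + (1/165)t^2 - (17/165)t + 1/11
f(t) = 7·L_0 + 7·L_1 + 0·L_2 + (-2)·L_3
  7·L_0(t) = -(7/528)t^3 + (35/264)t^2 - (63/176)t + 21/88
  7·L_1(t) = (7/60)t^3 - (7/15)t^2 - (63/20)t + 21/2
  0·L_2(t) = 0
  (-2)·L_3(t) = -(2/165)t^3 - (2/165)t^2 + (34/165)t - 2/11
Adding term by term: (241/2640)t^3 - (457/1320)t^2 - (8717/2640)t + 929/88

f(t) = (241/2640)t^3 - (457/1320)t^2 - (8717/2640)t + 929/88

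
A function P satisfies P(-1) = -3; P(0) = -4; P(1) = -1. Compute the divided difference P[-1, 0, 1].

P[-1,0] = (-4 - (-3)) / (0 - (-1)) = -1
P[0,1] = (-1 - (-4)) / (1 - 0) = 3
P[-1,0,1] = (3 - (-1)) / (1 - (-1)) = 2

2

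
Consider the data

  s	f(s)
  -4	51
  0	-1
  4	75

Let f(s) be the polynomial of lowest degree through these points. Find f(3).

44

L_0(3) = (3)·(-1)/[(-4)·(-8)] = -3/32
L_1(3) = (7)·(-1)/[(4)·(-4)] = 7/16
L_2(3) = (7)·(3)/[(8)·(4)] = 21/32
Sum: 51·(-3/32) + (-1)·(7/16) + 75·(21/32) = 44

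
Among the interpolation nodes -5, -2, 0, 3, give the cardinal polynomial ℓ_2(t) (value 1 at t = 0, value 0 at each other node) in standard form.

ℓ_2(t) = (t + 5)(t + 2)(t - 3) / [(5)·(2)·(-3)]
       = (t^3 + 4t^2 - 11t - 30) / (-30)

ℓ_2(t) = -(1/30)t^3 - (2/15)t^2 + (11/30)t + 1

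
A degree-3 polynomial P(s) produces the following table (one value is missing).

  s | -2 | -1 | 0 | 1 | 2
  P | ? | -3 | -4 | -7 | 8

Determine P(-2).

The 4 known values determine P uniquely (degree ≤ 3).
Evaluate each Lagrange basis at s = -2:
L_0(-2) = (-2)·(-3)·(-4)/[(-1)·(-2)·(-3)] = 4
L_1(-2) = (-1)·(-3)·(-4)/[(1)·(-1)·(-2)] = -6
L_2(-2) = (-1)·(-2)·(-4)/[(2)·(1)·(-1)] = 4
L_3(-2) = (-1)·(-2)·(-3)/[(3)·(2)·(1)] = -1
Sum: (-3)·(4) + (-4)·(-6) + (-7)·(4) + 8·(-1) = -24

-24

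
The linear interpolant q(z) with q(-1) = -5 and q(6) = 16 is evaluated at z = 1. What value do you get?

1

Evaluate each Lagrange basis at z = 1:
L_0(1) = (-5)/[(-7)] = 5/7
L_1(1) = (2)/[(7)] = 2/7
Sum: (-5)·(5/7) + 16·(2/7) = 1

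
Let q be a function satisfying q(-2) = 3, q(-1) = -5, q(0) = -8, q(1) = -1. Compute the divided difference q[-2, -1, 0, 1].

5/6

q[-2,-1] = (-5 - 3) / (-1 - (-2)) = -8
q[-1,0] = (-8 - (-5)) / (0 - (-1)) = -3
q[0,1] = (-1 - (-8)) / (1 - 0) = 7
q[-2,-1,0] = (-3 - (-8)) / (0 - (-2)) = 5/2
q[-1,0,1] = (7 - (-3)) / (1 - (-1)) = 5
q[-2,-1,0,1] = (5 - 5/2) / (1 - (-2)) = 5/6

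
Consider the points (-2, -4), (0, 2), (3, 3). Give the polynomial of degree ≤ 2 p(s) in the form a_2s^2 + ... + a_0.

Build the Lagrange basis polynomials:
L_0(s) = s(s - 3) / [10] = (1/10)s^2 - (3/10)s
L_1(s) = (s + 2)(s - 3) / [-6] = -(1/6)s^2 + (1/6)s + 1
L_2(s) = (s + 2)s / [15] = (1/15)s^2 + (2/15)s
p(s) = (-4)·L_0 + 2·L_1 + 3·L_2
  (-4)·L_0(s) = -(2/5)s^2 + (6/5)s
  2·L_1(s) = -(1/3)s^2 + (1/3)s + 2
  3·L_2(s) = (1/5)s^2 + (2/5)s
Adding term by term: -(8/15)s^2 + (29/15)s + 2

p(s) = -(8/15)s^2 + (29/15)s + 2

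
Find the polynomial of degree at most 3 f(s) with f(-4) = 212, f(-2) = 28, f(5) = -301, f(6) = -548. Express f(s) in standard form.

f(s) = -3s^3 + 2s^2 + 4s + 4

Newton's divided differences:
f[-4,-2] = (28 - 212) / (-2 - (-4)) = -92
f[-2,5] = (-301 - 28) / (5 - (-2)) = -47
f[5,6] = (-548 - (-301)) / (6 - 5) = -247
f[-4,-2,5] = (-47 - (-92)) / (5 - (-4)) = 5
f[-2,5,6] = (-247 - (-47)) / (6 - (-2)) = -25
f[-4,-2,5,6] = (-25 - 5) / (6 - (-4)) = -3
f(s) = 212 + (-92)·(s + 4) + 5·(s + 4)(s + 2) + (-3)·(s + 4)(s + 2)(s - 5)
Expanding: f(s) = -3s^3 + 2s^2 + 4s + 4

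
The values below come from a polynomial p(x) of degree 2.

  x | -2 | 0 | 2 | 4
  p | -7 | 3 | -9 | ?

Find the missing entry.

The 3 known values determine p uniquely (degree ≤ 2).
L_0(4) = (4)·(2)/[(-2)·(-4)] = 1
L_1(4) = (6)·(2)/[(2)·(-2)] = -3
L_2(4) = (6)·(4)/[(4)·(2)] = 3
Sum: (-7)·(1) + 3·(-3) + (-9)·(3) = -43

-43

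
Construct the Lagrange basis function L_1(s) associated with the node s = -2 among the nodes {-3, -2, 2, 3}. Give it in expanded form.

L_1(s) = (s + 3)(s - 2)(s - 3) / [(1)·(-4)·(-5)]
       = (s^3 - 2s^2 - 9s + 18) / (20)

L_1(s) = (1/20)s^3 - (1/10)s^2 - (9/20)s + 9/10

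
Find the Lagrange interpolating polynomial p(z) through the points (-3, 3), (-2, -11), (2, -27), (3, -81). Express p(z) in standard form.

p(z) = -2z^3 - 4z^2 + 4z - 3

L_0(z) = (z + 2)(z - 2)(z - 3) / [-30] = -(1/30)z^3 + (1/10)z^2 + (2/15)z - 2/5
L_1(z) = (z + 3)(z - 2)(z - 3) / [20] = (1/20)z^3 - (1/10)z^2 - (9/20)z + 9/10
L_2(z) = (z + 3)(z + 2)(z - 3) / [-20] = -(1/20)z^3 - (1/10)z^2 + (9/20)z + 9/10
L_3(z) = (z + 3)(z + 2)(z - 2) / [30] = (1/30)z^3 + (1/10)z^2 - (2/15)z - 2/5
p(z) = 3·L_0 + (-11)·L_1 + (-27)·L_2 + (-81)·L_3
  3·L_0(z) = -(1/10)z^3 + (3/10)z^2 + (2/5)z - 6/5
  (-11)·L_1(z) = -(11/20)z^3 + (11/10)z^2 + (99/20)z - 99/10
  (-27)·L_2(z) = (27/20)z^3 + (27/10)z^2 - (243/20)z - 243/10
  (-81)·L_3(z) = -(27/10)z^3 - (81/10)z^2 + (54/5)z + 162/5
Adding term by term: -2z^3 - 4z^2 + 4z - 3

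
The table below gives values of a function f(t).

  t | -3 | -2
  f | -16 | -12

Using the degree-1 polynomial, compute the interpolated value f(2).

4

Evaluate each Lagrange basis at t = 2:
L_0(2) = (4)/[(-1)] = -4
L_1(2) = (5)/[(1)] = 5
Sum: (-16)·(-4) + (-12)·(5) = 4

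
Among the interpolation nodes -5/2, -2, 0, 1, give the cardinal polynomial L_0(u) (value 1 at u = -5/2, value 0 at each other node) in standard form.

L_0(u) = -(8/35)u^3 - (8/35)u^2 + (16/35)u

L_0(u) = (u + 2)u(u - 1) / [(-1/2)·(-5/2)·(-7/2)]
       = (u^3 + u^2 - 2u) / (-35/8)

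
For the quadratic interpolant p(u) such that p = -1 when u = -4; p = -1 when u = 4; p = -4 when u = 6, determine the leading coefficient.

The leading coefficient equals the top divided difference p[-4,4,6].
p[-4,4] = (-1 - (-1)) / (4 - (-4)) = 0
p[4,6] = (-4 - (-1)) / (6 - 4) = -3/2
p[-4,4,6] = (-3/2 - 0) / (6 - (-4)) = -3/20

-3/20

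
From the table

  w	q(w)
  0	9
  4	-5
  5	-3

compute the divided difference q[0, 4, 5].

q[0,4] = (-5 - 9) / (4 - 0) = -7/2
q[4,5] = (-3 - (-5)) / (5 - 4) = 2
q[0,4,5] = (2 - (-7/2)) / (5 - 0) = 11/10

11/10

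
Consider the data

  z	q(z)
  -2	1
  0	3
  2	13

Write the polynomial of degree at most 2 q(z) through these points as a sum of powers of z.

q(z) = z^2 + 3z + 3

Newton's divided differences:
q[-2,0] = (3 - 1) / (0 - (-2)) = 1
q[0,2] = (13 - 3) / (2 - 0) = 5
q[-2,0,2] = (5 - 1) / (2 - (-2)) = 1
q(z) = 1 + 1·(z + 2) + 1·(z + 2)z
Expanding: q(z) = z^2 + 3z + 3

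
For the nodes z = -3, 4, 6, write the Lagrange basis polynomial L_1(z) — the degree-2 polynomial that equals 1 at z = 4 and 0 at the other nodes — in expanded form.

L_1(z) = (z + 3)(z - 6) / [(7)·(-2)]
       = (z^2 - 3z - 18) / (-14)

L_1(z) = -(1/14)z^2 + (3/14)z + 9/7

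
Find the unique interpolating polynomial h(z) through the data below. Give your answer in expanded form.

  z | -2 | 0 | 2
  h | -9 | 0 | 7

h(z) = -(1/4)z^2 + 4z

Build the Lagrange basis polynomials:
L_0(z) = z(z - 2) / [8] = (1/8)z^2 - (1/4)z
L_1(z) = (z + 2)(z - 2) / [-4] = -(1/4)z^2 + 1
L_2(z) = (z + 2)z / [8] = (1/8)z^2 + (1/4)z
h(z) = (-9)·L_0 + 0·L_1 + 7·L_2
  (-9)·L_0(z) = -(9/8)z^2 + (9/4)z
  0·L_1(z) = 0
  7·L_2(z) = (7/8)z^2 + (7/4)z
Adding term by term: -(1/4)z^2 + 4z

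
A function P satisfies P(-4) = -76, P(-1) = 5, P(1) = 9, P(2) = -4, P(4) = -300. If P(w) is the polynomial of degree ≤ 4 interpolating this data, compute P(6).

L_0(6) = (7)·(5)·(4)·(2)/[(-3)·(-5)·(-6)·(-8)] = 7/18
L_1(6) = (10)·(5)·(4)·(2)/[(3)·(-2)·(-3)·(-5)] = -40/9
L_2(6) = (10)·(7)·(4)·(2)/[(5)·(2)·(-1)·(-3)] = 56/3
L_3(6) = (10)·(7)·(5)·(2)/[(6)·(3)·(1)·(-2)] = -175/9
L_4(6) = (10)·(7)·(5)·(4)/[(8)·(5)·(3)·(2)] = 35/6
Sum: (-76)·(7/18) + 5·(-40/9) + 9·(56/3) + (-4)·(-175/9) + (-300)·(35/6) = -1556

-1556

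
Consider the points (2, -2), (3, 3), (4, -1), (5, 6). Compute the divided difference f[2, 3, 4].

f[2,3] = (3 - (-2)) / (3 - 2) = 5
f[3,4] = (-1 - 3) / (4 - 3) = -4
f[2,3,4] = (-4 - 5) / (4 - 2) = -9/2

-9/2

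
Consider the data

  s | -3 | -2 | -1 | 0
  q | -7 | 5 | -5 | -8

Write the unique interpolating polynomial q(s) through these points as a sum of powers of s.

Newton's divided differences:
q[-3,-2] = (5 - (-7)) / (-2 - (-3)) = 12
q[-2,-1] = (-5 - 5) / (-1 - (-2)) = -10
q[-1,0] = (-8 - (-5)) / (0 - (-1)) = -3
q[-3,-2,-1] = (-10 - 12) / (-1 - (-3)) = -11
q[-2,-1,0] = (-3 - (-10)) / (0 - (-2)) = 7/2
q[-3,-2,-1,0] = (7/2 - (-11)) / (0 - (-3)) = 29/6
q(s) = -7 + 12·(s + 3) + (-11)·(s + 3)(s + 2) + (29/6)·(s + 3)(s + 2)(s + 1)
Expanding: q(s) = (29/6)s^3 + 18s^2 + (61/6)s - 8

q(s) = (29/6)s^3 + 18s^2 + (61/6)s - 8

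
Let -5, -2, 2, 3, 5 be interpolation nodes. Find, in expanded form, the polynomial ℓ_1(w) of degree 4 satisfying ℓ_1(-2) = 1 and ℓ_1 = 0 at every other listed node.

ℓ_1(w) = -(1/420)w^4 + (1/84)w^3 + (19/420)w^2 - (25/84)w + 5/14

ℓ_1(w) = (w + 5)(w - 2)(w - 3)(w - 5) / [(3)·(-4)·(-5)·(-7)]
       = (w^4 - 5w^3 - 19w^2 + 125w - 150) / (-420)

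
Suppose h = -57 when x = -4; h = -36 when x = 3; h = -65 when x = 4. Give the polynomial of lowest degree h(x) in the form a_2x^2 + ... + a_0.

L_0(x) = (x - 3)(x - 4) / [56] = (1/56)x^2 - (1/8)x + 3/14
L_1(x) = (x + 4)(x - 4) / [-7] = -(1/7)x^2 + 16/7
L_2(x) = (x + 4)(x - 3) / [8] = (1/8)x^2 + (1/8)x - 3/2
h(x) = (-57)·L_0 + (-36)·L_1 + (-65)·L_2
  (-57)·L_0(x) = -(57/56)x^2 + (57/8)x - 171/14
  (-36)·L_1(x) = (36/7)x^2 - 576/7
  (-65)·L_2(x) = -(65/8)x^2 - (65/8)x + 195/2
Adding term by term: -4x^2 - x + 3

h(x) = -4x^2 - x + 3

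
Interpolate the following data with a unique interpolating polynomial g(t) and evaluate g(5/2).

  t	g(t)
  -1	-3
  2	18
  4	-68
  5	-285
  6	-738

295/16

Using Newton's divided-difference form:
g[-1,2] = (18 - (-3)) / (2 - (-1)) = 7
g[2,4] = (-68 - 18) / (4 - 2) = -43
g[4,5] = (-285 - (-68)) / (5 - 4) = -217
g[5,6] = (-738 - (-285)) / (6 - 5) = -453
g[-1,2,4] = (-43 - 7) / (4 - (-1)) = -10
g[2,4,5] = (-217 - (-43)) / (5 - 2) = -58
g[4,5,6] = (-453 - (-217)) / (6 - 4) = -118
g[-1,2,4,5] = (-58 - (-10)) / (5 - (-1)) = -8
g[2,4,5,6] = (-118 - (-58)) / (6 - 2) = -15
g[-1,2,4,5,6] = (-15 - (-8)) / (6 - (-1)) = -1
g(5/2) = -3 + 7·(7/2) + (-10)·(7/2)·(1/2) + (-8)·(7/2)·(1/2)·(-3/2) + (-1)·(7/2)·(1/2)·(-3/2)·(-5/2) = 295/16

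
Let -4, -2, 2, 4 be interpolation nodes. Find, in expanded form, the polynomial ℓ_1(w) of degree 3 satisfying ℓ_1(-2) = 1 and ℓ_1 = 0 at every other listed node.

ℓ_1(w) = (1/48)w^3 - (1/24)w^2 - (1/3)w + 2/3

ℓ_1(w) = (w + 4)(w - 2)(w - 4) / [(2)·(-4)·(-6)]
       = (w^3 - 2w^2 - 16w + 32) / (48)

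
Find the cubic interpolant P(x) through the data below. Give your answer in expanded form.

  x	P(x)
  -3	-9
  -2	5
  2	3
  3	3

P(x) = (1/2)x^3 - (7/5)x^2 - (5/2)x + 48/5

Build the Lagrange basis polynomials:
L_0(x) = (x + 2)(x - 2)(x - 3) / [-30] = -(1/30)x^3 + (1/10)x^2 + (2/15)x - 2/5
L_1(x) = (x + 3)(x - 2)(x - 3) / [20] = (1/20)x^3 - (1/10)x^2 - (9/20)x + 9/10
L_2(x) = (x + 3)(x + 2)(x - 3) / [-20] = -(1/20)x^3 - (1/10)x^2 + (9/20)x + 9/10
L_3(x) = (x + 3)(x + 2)(x - 2) / [30] = (1/30)x^3 + (1/10)x^2 - (2/15)x - 2/5
P(x) = (-9)·L_0 + 5·L_1 + 3·L_2 + 3·L_3
  (-9)·L_0(x) = (3/10)x^3 - (9/10)x^2 - (6/5)x + 18/5
  5·L_1(x) = (1/4)x^3 - (1/2)x^2 - (9/4)x + 9/2
  3·L_2(x) = -(3/20)x^3 - (3/10)x^2 + (27/20)x + 27/10
  3·L_3(x) = (1/10)x^3 + (3/10)x^2 - (2/5)x - 6/5
Adding term by term: (1/2)x^3 - (7/5)x^2 - (5/2)x + 48/5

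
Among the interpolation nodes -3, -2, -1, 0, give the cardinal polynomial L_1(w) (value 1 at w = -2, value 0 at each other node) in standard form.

L_1(w) = (1/2)w^3 + 2w^2 + (3/2)w

L_1(w) = (w + 3)(w + 1)w / [(1)·(-1)·(-2)]
       = (w^3 + 4w^2 + 3w) / (2)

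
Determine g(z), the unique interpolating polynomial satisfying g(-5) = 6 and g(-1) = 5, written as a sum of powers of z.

g(z) = -(1/4)z + 19/4

L_0(z) = (z + 1) / [-4] = -(1/4)z - 1/4
L_1(z) = (z + 5) / [4] = (1/4)z + 5/4
g(z) = 6·L_0 + 5·L_1
  6·L_0(z) = -(3/2)z - 3/2
  5·L_1(z) = (5/4)z + 25/4
Adding term by term: -(1/4)z + 19/4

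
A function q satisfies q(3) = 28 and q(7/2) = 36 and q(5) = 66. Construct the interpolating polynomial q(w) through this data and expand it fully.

Build the Lagrange basis polynomials:
L_0(w) = (w - 7/2)(w - 5) / [1] = w^2 - (17/2)w + 35/2
L_1(w) = (w - 3)(w - 5) / [-3/4] = -(4/3)w^2 + (32/3)w - 20
L_2(w) = (w - 3)(w - 7/2) / [3] = (1/3)w^2 - (13/6)w + 7/2
q(w) = 28·L_0 + 36·L_1 + 66·L_2
  28·L_0(w) = 28w^2 - 238w + 490
  36·L_1(w) = -48w^2 + 384w - 720
  66·L_2(w) = 22w^2 - 143w + 231
Adding term by term: 2w^2 + 3w + 1

q(w) = 2w^2 + 3w + 1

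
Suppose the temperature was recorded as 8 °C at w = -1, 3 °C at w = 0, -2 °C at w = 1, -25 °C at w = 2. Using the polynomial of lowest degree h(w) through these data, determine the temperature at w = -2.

Using Newton's divided-difference form:
h[-1,0] = (3 - 8) / (0 - (-1)) = -5
h[0,1] = (-2 - 3) / (1 - 0) = -5
h[1,2] = (-25 - (-2)) / (2 - 1) = -23
h[-1,0,1] = (-5 - (-5)) / (1 - (-1)) = 0
h[0,1,2] = (-23 - (-5)) / (2 - 0) = -9
h[-1,0,1,2] = (-9 - 0) / (2 - (-1)) = -3
h(-2) = 8 + (-5)·(-1) + 0·(-1)·(-2) + (-3)·(-1)·(-2)·(-3) = 31

31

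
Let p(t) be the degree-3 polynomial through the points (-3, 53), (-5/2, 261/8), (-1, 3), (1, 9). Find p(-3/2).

67/8

Using Newton's divided-difference form:
p[-3,-5/2] = (261/8 - 53) / (-5/2 - (-3)) = -163/4
p[-5/2,-1] = (3 - 261/8) / (-1 - (-5/2)) = -79/4
p[-1,1] = (9 - 3) / (1 - (-1)) = 3
p[-3,-5/2,-1] = (-79/4 - (-163/4)) / (-1 - (-3)) = 21/2
p[-5/2,-1,1] = (3 - (-79/4)) / (1 - (-5/2)) = 13/2
p[-3,-5/2,-1,1] = (13/2 - 21/2) / (1 - (-3)) = -1
p(-3/2) = 53 + (-163/4)·(3/2) + (21/2)·(3/2)·(1) + (-1)·(3/2)·(1)·(-1/2) = 67/8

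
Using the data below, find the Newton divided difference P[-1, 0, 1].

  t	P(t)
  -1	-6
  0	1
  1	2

-3

P[-1,0] = (1 - (-6)) / (0 - (-1)) = 7
P[0,1] = (2 - 1) / (1 - 0) = 1
P[-1,0,1] = (1 - 7) / (1 - (-1)) = -3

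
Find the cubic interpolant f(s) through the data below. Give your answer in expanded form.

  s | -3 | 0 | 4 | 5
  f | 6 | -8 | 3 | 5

f(s) = -(127/840)s^3 + (339/280)s^2 + (137/420)s - 8

Build the Lagrange basis polynomials:
L_0(s) = s(s - 4)(s - 5) / [-168] = -(1/168)s^3 + (3/56)s^2 - (5/42)s
L_1(s) = (s + 3)(s - 4)(s - 5) / [60] = (1/60)s^3 - (1/10)s^2 - (7/60)s + 1
L_2(s) = (s + 3)s(s - 5) / [-28] = -(1/28)s^3 + (1/14)s^2 + (15/28)s
L_3(s) = (s + 3)s(s - 4) / [40] = (1/40)s^3 - (1/40)s^2 - (3/10)s
f(s) = 6·L_0 + (-8)·L_1 + 3·L_2 + 5·L_3
  6·L_0(s) = -(1/28)s^3 + (9/28)s^2 - (5/7)s
  (-8)·L_1(s) = -(2/15)s^3 + (4/5)s^2 + (14/15)s - 8
  3·L_2(s) = -(3/28)s^3 + (3/14)s^2 + (45/28)s
  5·L_3(s) = (1/8)s^3 - (1/8)s^2 - (3/2)s
Adding term by term: -(127/840)s^3 + (339/280)s^2 + (137/420)s - 8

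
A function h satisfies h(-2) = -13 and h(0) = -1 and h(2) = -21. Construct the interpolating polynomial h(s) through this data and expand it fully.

L_0(s) = s(s - 2) / [8] = (1/8)s^2 - (1/4)s
L_1(s) = (s + 2)(s - 2) / [-4] = -(1/4)s^2 + 1
L_2(s) = (s + 2)s / [8] = (1/8)s^2 + (1/4)s
h(s) = (-13)·L_0 + (-1)·L_1 + (-21)·L_2
  (-13)·L_0(s) = -(13/8)s^2 + (13/4)s
  (-1)·L_1(s) = (1/4)s^2 - 1
  (-21)·L_2(s) = -(21/8)s^2 - (21/4)s
Adding term by term: -4s^2 - 2s - 1

h(s) = -4s^2 - 2s - 1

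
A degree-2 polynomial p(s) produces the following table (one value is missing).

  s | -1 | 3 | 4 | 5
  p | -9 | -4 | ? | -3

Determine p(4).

-27/8

The 3 known values determine p uniquely (degree ≤ 2).
Evaluate each Lagrange basis at s = 4:
L_0(4) = (1)·(-1)/[(-4)·(-6)] = -1/24
L_1(4) = (5)·(-1)/[(4)·(-2)] = 5/8
L_2(4) = (5)·(1)/[(6)·(2)] = 5/12
Sum: (-9)·(-1/24) + (-4)·(5/8) + (-3)·(5/12) = -27/8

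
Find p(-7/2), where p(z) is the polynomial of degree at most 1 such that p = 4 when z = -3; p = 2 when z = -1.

Evaluate each Lagrange basis at z = -7/2:
L_0(-7/2) = (-5/2)/[(-2)] = 5/4
L_1(-7/2) = (-1/2)/[(2)] = -1/4
Sum: 4·(5/4) + 2·(-1/4) = 9/2

9/2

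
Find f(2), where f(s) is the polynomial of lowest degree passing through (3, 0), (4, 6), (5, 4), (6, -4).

Evaluate each Lagrange basis at s = 2:
L_0(2) = (-2)·(-3)·(-4)/[(-1)·(-2)·(-3)] = 4
L_1(2) = (-1)·(-3)·(-4)/[(1)·(-1)·(-2)] = -6
L_2(2) = (-1)·(-2)·(-4)/[(2)·(1)·(-1)] = 4
L_3(2) = (-1)·(-2)·(-3)/[(3)·(2)·(1)] = -1
Sum: 0 + 6·(-6) + 4·(4) + (-4)·(-1) = -16

-16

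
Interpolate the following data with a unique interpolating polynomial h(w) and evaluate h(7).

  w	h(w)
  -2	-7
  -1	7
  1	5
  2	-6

L_0(7) = (8)·(6)·(5)/[(-1)·(-3)·(-4)] = -20
L_1(7) = (9)·(6)·(5)/[(1)·(-2)·(-3)] = 45
L_2(7) = (9)·(8)·(5)/[(3)·(2)·(-1)] = -60
L_3(7) = (9)·(8)·(6)/[(4)·(3)·(1)] = 36
Sum: (-7)·(-20) + 7·(45) + 5·(-60) + (-6)·(36) = -61

-61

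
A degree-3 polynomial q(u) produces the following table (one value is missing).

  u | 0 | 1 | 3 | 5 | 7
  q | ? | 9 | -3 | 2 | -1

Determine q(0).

The 4 known values determine q uniquely (degree ≤ 3).
Evaluate each Lagrange basis at u = 0:
L_0(0) = (-3)·(-5)·(-7)/[(-2)·(-4)·(-6)] = 35/16
L_1(0) = (-1)·(-5)·(-7)/[(2)·(-2)·(-4)] = -35/16
L_2(0) = (-1)·(-3)·(-7)/[(4)·(2)·(-2)] = 21/16
L_3(0) = (-1)·(-3)·(-5)/[(6)·(4)·(2)] = -5/16
Sum: 9·(35/16) + (-3)·(-35/16) + 2·(21/16) + (-1)·(-5/16) = 467/16

467/16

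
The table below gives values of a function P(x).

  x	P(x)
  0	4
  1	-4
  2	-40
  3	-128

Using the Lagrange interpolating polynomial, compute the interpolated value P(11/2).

-733

Evaluate each Lagrange basis at x = 11/2:
L_0(11/2) = (9/2)·(7/2)·(5/2)/[(-1)·(-2)·(-3)] = -105/16
L_1(11/2) = (11/2)·(7/2)·(5/2)/[(1)·(-1)·(-2)] = 385/16
L_2(11/2) = (11/2)·(9/2)·(5/2)/[(2)·(1)·(-1)] = -495/16
L_3(11/2) = (11/2)·(9/2)·(7/2)/[(3)·(2)·(1)] = 231/16
Sum: 4·(-105/16) + (-4)·(385/16) + (-40)·(-495/16) + (-128)·(231/16) = -733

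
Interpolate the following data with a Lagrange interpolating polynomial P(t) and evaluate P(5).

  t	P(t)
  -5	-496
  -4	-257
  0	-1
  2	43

544

Evaluate each Lagrange basis at t = 5:
L_0(5) = (9)·(5)·(3)/[(-1)·(-5)·(-7)] = -27/7
L_1(5) = (10)·(5)·(3)/[(1)·(-4)·(-6)] = 25/4
L_2(5) = (10)·(9)·(3)/[(5)·(4)·(-2)] = -27/4
L_3(5) = (10)·(9)·(5)/[(7)·(6)·(2)] = 75/14
Sum: (-496)·(-27/7) + (-257)·(25/4) + (-1)·(-27/4) + 43·(75/14) = 544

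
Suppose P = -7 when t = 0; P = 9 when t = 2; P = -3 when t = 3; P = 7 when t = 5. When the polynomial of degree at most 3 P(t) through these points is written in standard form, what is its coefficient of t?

L_0(t) = (t - 2)(t - 3)(t - 5) / [-30] = -(1/30)t^3 + (1/3)t^2 - (31/30)t + 1
L_1(t) = t(t - 3)(t - 5) / [6] = (1/6)t^3 - (4/3)t^2 + (5/2)t
L_2(t) = t(t - 2)(t - 5) / [-6] = -(1/6)t^3 + (7/6)t^2 - (5/3)t
L_3(t) = t(t - 2)(t - 3) / [30] = (1/30)t^3 - (1/6)t^2 + (1/5)t
P(t) = (-7)·L_0 + 9·L_1 + (-3)·L_2 + 7·L_3
Only the coefficient of t is needed; take it from each L_i and combine:
(-7)·(-31/30) + 9·(5/2) + (-3)·(-5/3) + 7·(1/5) = 542/15

542/15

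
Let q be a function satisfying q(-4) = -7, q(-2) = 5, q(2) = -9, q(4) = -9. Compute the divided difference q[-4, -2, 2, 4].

13/48

q[-4,-2] = (5 - (-7)) / (-2 - (-4)) = 6
q[-2,2] = (-9 - 5) / (2 - (-2)) = -7/2
q[2,4] = (-9 - (-9)) / (4 - 2) = 0
q[-4,-2,2] = (-7/2 - 6) / (2 - (-4)) = -19/12
q[-2,2,4] = (0 - (-7/2)) / (4 - (-2)) = 7/12
q[-4,-2,2,4] = (7/12 - (-19/12)) / (4 - (-4)) = 13/48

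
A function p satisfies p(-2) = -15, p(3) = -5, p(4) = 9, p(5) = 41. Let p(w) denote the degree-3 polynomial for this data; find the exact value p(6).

Using Newton's divided-difference form:
p[-2,3] = (-5 - (-15)) / (3 - (-2)) = 2
p[3,4] = (9 - (-5)) / (4 - 3) = 14
p[4,5] = (41 - 9) / (5 - 4) = 32
p[-2,3,4] = (14 - 2) / (4 - (-2)) = 2
p[3,4,5] = (32 - 14) / (5 - 3) = 9
p[-2,3,4,5] = (9 - 2) / (5 - (-2)) = 1
p(6) = -15 + 2·(8) + 2·(8)·(3) + 1·(8)·(3)·(2) = 97

97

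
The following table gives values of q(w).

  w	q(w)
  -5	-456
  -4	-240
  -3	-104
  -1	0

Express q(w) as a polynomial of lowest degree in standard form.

q(w) = 3w^3 - 4w^2 - 3w + 4

L_0(w) = (w + 4)(w + 3)(w + 1) / [-8] = -(1/8)w^3 - w^2 - (19/8)w - 3/2
L_1(w) = (w + 5)(w + 3)(w + 1) / [3] = (1/3)w^3 + 3w^2 + (23/3)w + 5
L_2(w) = (w + 5)(w + 4)(w + 1) / [-4] = -(1/4)w^3 - (5/2)w^2 - (29/4)w - 5
L_3(w) = (w + 5)(w + 4)(w + 3) / [24] = (1/24)w^3 + (1/2)w^2 + (47/24)w + 5/2
q(w) = (-456)·L_0 + (-240)·L_1 + (-104)·L_2 + 0·L_3
  (-456)·L_0(w) = 57w^3 + 456w^2 + 1083w + 684
  (-240)·L_1(w) = -80w^3 - 720w^2 - 1840w - 1200
  (-104)·L_2(w) = 26w^3 + 260w^2 + 754w + 520
  0·L_3(w) = 0
Adding term by term: 3w^3 - 4w^2 - 3w + 4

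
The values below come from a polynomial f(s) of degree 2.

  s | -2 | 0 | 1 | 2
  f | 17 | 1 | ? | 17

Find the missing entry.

The 3 known values determine f uniquely (degree ≤ 2).
L_0(1) = (1)·(-1)/[(-2)·(-4)] = -1/8
L_1(1) = (3)·(-1)/[(2)·(-2)] = 3/4
L_2(1) = (3)·(1)/[(4)·(2)] = 3/8
Sum: 17·(-1/8) + 1·(3/4) + 17·(3/8) = 5

5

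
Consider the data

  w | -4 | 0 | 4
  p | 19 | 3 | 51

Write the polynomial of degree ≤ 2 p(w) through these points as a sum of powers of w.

Build the Lagrange basis polynomials:
L_0(w) = w(w - 4) / [32] = (1/32)w^2 - (1/8)w
L_1(w) = (w + 4)(w - 4) / [-16] = -(1/16)w^2 + 1
L_2(w) = (w + 4)w / [32] = (1/32)w^2 + (1/8)w
p(w) = 19·L_0 + 3·L_1 + 51·L_2
  19·L_0(w) = (19/32)w^2 - (19/8)w
  3·L_1(w) = -(3/16)w^2 + 3
  51·L_2(w) = (51/32)w^2 + (51/8)w
Adding term by term: 2w^2 + 4w + 3

p(w) = 2w^2 + 4w + 3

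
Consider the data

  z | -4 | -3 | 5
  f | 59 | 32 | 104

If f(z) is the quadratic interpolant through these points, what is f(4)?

67

Evaluate each Lagrange basis at z = 4:
L_0(4) = (7)·(-1)/[(-1)·(-9)] = -7/9
L_1(4) = (8)·(-1)/[(1)·(-8)] = 1
L_2(4) = (8)·(7)/[(9)·(8)] = 7/9
Sum: 59·(-7/9) + 32·(1) + 104·(7/9) = 67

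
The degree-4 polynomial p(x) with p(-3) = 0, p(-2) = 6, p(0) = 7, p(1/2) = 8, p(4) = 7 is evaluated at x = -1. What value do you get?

Evaluate each Lagrange basis at x = -1:
L_0(-1) = (1)·(-1)·(-3/2)·(-5)/[(-1)·(-3)·(-7/2)·(-7)] = -5/49
L_1(-1) = (2)·(-1)·(-3/2)·(-5)/[(1)·(-2)·(-5/2)·(-6)] = 1/2
L_2(-1) = (2)·(1)·(-3/2)·(-5)/[(3)·(2)·(-1/2)·(-4)] = 5/4
L_3(-1) = (2)·(1)·(-1)·(-5)/[(7/2)·(5/2)·(1/2)·(-7/2)] = -32/49
L_4(-1) = (2)·(1)·(-1)·(-3/2)/[(7)·(6)·(4)·(7/2)] = 1/196
Sum: 0 + 6·(1/2) + 7·(5/4) + 8·(-32/49) + 7·(1/196) = 643/98

643/98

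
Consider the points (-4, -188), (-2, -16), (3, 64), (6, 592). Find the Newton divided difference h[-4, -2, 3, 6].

3

h[-4,-2] = (-16 - (-188)) / (-2 - (-4)) = 86
h[-2,3] = (64 - (-16)) / (3 - (-2)) = 16
h[3,6] = (592 - 64) / (6 - 3) = 176
h[-4,-2,3] = (16 - 86) / (3 - (-4)) = -10
h[-2,3,6] = (176 - 16) / (6 - (-2)) = 20
h[-4,-2,3,6] = (20 - (-10)) / (6 - (-4)) = 3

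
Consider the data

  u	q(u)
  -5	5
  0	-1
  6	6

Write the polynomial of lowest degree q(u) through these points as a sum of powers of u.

Build the Lagrange basis polynomials:
L_0(u) = u(u - 6) / [55] = (1/55)u^2 - (6/55)u
L_1(u) = (u + 5)(u - 6) / [-30] = -(1/30)u^2 + (1/30)u + 1
L_2(u) = (u + 5)u / [66] = (1/66)u^2 + (5/66)u
q(u) = 5·L_0 + (-1)·L_1 + 6·L_2
  5·L_0(u) = (1/11)u^2 - (6/11)u
  (-1)·L_1(u) = (1/30)u^2 - (1/30)u - 1
  6·L_2(u) = (1/11)u^2 + (5/11)u
Adding term by term: (71/330)u^2 - (41/330)u - 1

q(u) = (71/330)u^2 - (41/330)u - 1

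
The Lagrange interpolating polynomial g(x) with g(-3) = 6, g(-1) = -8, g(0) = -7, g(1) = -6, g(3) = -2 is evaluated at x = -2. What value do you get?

-23/4

Evaluate each Lagrange basis at x = -2:
L_0(-2) = (-1)·(-2)·(-3)·(-5)/[(-2)·(-3)·(-4)·(-6)] = 5/24
L_1(-2) = (1)·(-2)·(-3)·(-5)/[(2)·(-1)·(-2)·(-4)] = 15/8
L_2(-2) = (1)·(-1)·(-3)·(-5)/[(3)·(1)·(-1)·(-3)] = -5/3
L_3(-2) = (1)·(-1)·(-2)·(-5)/[(4)·(2)·(1)·(-2)] = 5/8
L_4(-2) = (1)·(-1)·(-2)·(-3)/[(6)·(4)·(3)·(2)] = -1/24
Sum: 6·(5/24) + (-8)·(15/8) + (-7)·(-5/3) + (-6)·(5/8) + (-2)·(-1/24) = -23/4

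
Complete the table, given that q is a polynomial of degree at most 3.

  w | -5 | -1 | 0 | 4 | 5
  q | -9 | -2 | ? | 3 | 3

-1/2

The 4 known values determine q uniquely (degree ≤ 3).
Evaluate each Lagrange basis at w = 0:
L_0(0) = (1)·(-4)·(-5)/[(-4)·(-9)·(-10)] = -1/18
L_1(0) = (5)·(-4)·(-5)/[(4)·(-5)·(-6)] = 5/6
L_2(0) = (5)·(1)·(-5)/[(9)·(5)·(-1)] = 5/9
L_3(0) = (5)·(1)·(-4)/[(10)·(6)·(1)] = -1/3
Sum: (-9)·(-1/18) + (-2)·(5/6) + 3·(5/9) + 3·(-1/3) = -1/2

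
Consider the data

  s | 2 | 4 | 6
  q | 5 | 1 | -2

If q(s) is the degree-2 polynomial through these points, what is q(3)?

Evaluate each Lagrange basis at s = 3:
L_0(3) = (-1)·(-3)/[(-2)·(-4)] = 3/8
L_1(3) = (1)·(-3)/[(2)·(-2)] = 3/4
L_2(3) = (1)·(-1)/[(4)·(2)] = -1/8
Sum: 5·(3/8) + 1·(3/4) + (-2)·(-1/8) = 23/8

23/8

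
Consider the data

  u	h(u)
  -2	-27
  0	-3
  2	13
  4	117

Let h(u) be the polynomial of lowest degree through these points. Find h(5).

Evaluate each Lagrange basis at u = 5:
L_0(5) = (5)·(3)·(1)/[(-2)·(-4)·(-6)] = -5/16
L_1(5) = (7)·(3)·(1)/[(2)·(-2)·(-4)] = 21/16
L_2(5) = (7)·(5)·(1)/[(4)·(2)·(-2)] = -35/16
L_3(5) = (7)·(5)·(3)/[(6)·(4)·(2)] = 35/16
Sum: (-27)·(-5/16) + (-3)·(21/16) + 13·(-35/16) + 117·(35/16) = 232

232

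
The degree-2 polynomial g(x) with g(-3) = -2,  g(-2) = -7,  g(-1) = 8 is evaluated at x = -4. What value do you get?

Evaluate each Lagrange basis at x = -4:
L_0(-4) = (-2)·(-3)/[(-1)·(-2)] = 3
L_1(-4) = (-1)·(-3)/[(1)·(-1)] = -3
L_2(-4) = (-1)·(-2)/[(2)·(1)] = 1
Sum: (-2)·(3) + (-7)·(-3) + 8·(1) = 23

23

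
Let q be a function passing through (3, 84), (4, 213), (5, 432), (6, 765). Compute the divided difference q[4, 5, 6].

q[4,5] = (432 - 213) / (5 - 4) = 219
q[5,6] = (765 - 432) / (6 - 5) = 333
q[4,5,6] = (333 - 219) / (6 - 4) = 57

57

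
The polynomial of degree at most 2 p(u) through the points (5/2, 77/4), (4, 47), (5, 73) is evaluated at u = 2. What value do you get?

13

L_0(2) = (-2)·(-3)/[(-3/2)·(-5/2)] = 8/5
L_1(2) = (-1/2)·(-3)/[(3/2)·(-1)] = -1
L_2(2) = (-1/2)·(-2)/[(5/2)·(1)] = 2/5
Sum: 77/4·(8/5) + 47·(-1) + 73·(2/5) = 13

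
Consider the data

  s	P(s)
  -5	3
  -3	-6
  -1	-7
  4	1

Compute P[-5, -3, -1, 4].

P[-5,-3] = (-6 - 3) / (-3 - (-5)) = -9/2
P[-3,-1] = (-7 - (-6)) / (-1 - (-3)) = -1/2
P[-1,4] = (1 - (-7)) / (4 - (-1)) = 8/5
P[-5,-3,-1] = (-1/2 - (-9/2)) / (-1 - (-5)) = 1
P[-3,-1,4] = (8/5 - (-1/2)) / (4 - (-3)) = 3/10
P[-5,-3,-1,4] = (3/10 - 1) / (4 - (-5)) = -7/90

-7/90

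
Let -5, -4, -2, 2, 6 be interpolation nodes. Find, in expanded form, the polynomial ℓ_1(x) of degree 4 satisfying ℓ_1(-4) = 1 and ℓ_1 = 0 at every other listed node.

ℓ_1(x) = (x + 5)(x + 2)(x - 2)(x - 6) / [(1)·(-2)·(-6)·(-10)]
       = (x^4 - x^3 - 34x^2 + 4x + 120) / (-120)

ℓ_1(x) = -(1/120)x^4 + (1/120)x^3 + (17/60)x^2 - (1/30)x - 1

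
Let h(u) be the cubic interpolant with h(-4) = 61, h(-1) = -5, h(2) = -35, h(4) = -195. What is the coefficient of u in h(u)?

Build the Lagrange basis polynomials:
L_0(u) = (u + 1)(u - 2)(u - 4) / [-144] = -(1/144)u^3 + (5/144)u^2 - (1/72)u - 1/18
L_1(u) = (u + 4)(u - 2)(u - 4) / [45] = (1/45)u^3 - (2/45)u^2 - (16/45)u + 32/45
L_2(u) = (u + 4)(u + 1)(u - 4) / [-36] = -(1/36)u^3 - (1/36)u^2 + (4/9)u + 4/9
L_3(u) = (u + 4)(u + 1)(u - 2) / [80] = (1/80)u^3 + (3/80)u^2 - (3/40)u - 1/10
h(u) = 61·L_0 + (-5)·L_1 + (-35)·L_2 + (-195)·L_3
Only the coefficient of u is needed; take it from each L_i and combine:
61·(-1/72) + (-5)·(-16/45) + (-35)·(4/9) + (-195)·(-3/40) = 0

0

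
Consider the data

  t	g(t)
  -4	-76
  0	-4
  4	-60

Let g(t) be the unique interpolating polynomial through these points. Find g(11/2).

Using Newton's divided-difference form:
g[-4,0] = (-4 - (-76)) / (0 - (-4)) = 18
g[0,4] = (-60 - (-4)) / (4 - 0) = -14
g[-4,0,4] = (-14 - 18) / (4 - (-4)) = -4
g(11/2) = -76 + 18·(19/2) + (-4)·(19/2)·(11/2) = -114

-114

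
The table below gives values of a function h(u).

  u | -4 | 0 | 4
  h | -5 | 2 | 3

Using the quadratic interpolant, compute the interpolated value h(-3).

-43/16

Evaluate each Lagrange basis at u = -3:
L_0(-3) = (-3)·(-7)/[(-4)·(-8)] = 21/32
L_1(-3) = (1)·(-7)/[(4)·(-4)] = 7/16
L_2(-3) = (1)·(-3)/[(8)·(4)] = -3/32
Sum: (-5)·(21/32) + 2·(7/16) + 3·(-3/32) = -43/16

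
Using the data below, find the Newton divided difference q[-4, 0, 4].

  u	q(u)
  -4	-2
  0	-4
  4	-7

q[-4,0] = (-4 - (-2)) / (0 - (-4)) = -1/2
q[0,4] = (-7 - (-4)) / (4 - 0) = -3/4
q[-4,0,4] = (-3/4 - (-1/2)) / (4 - (-4)) = -1/32

-1/32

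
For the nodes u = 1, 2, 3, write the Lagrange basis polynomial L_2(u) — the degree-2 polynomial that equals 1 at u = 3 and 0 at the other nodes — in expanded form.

L_2(u) = (1/2)u^2 - (3/2)u + 1

L_2(u) = (u - 1)(u - 2) / [(2)·(1)]
       = (u^2 - 3u + 2) / (2)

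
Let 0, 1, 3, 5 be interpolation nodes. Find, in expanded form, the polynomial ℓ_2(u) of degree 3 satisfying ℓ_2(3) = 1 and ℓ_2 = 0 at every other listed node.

ℓ_2(u) = -(1/12)u^3 + (1/2)u^2 - (5/12)u

ℓ_2(u) = u(u - 1)(u - 5) / [(3)·(2)·(-2)]
       = (u^3 - 6u^2 + 5u) / (-12)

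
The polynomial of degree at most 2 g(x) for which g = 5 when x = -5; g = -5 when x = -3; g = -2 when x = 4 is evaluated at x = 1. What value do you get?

-221/21

L_0(1) = (4)·(-3)/[(-2)·(-9)] = -2/3
L_1(1) = (6)·(-3)/[(2)·(-7)] = 9/7
L_2(1) = (6)·(4)/[(9)·(7)] = 8/21
Sum: 5·(-2/3) + (-5)·(9/7) + (-2)·(8/21) = -221/21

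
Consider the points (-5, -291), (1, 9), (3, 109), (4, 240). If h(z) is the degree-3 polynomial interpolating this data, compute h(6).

Evaluate each Lagrange basis at z = 6:
L_0(6) = (5)·(3)·(2)/[(-6)·(-8)·(-9)] = -5/72
L_1(6) = (11)·(3)·(2)/[(6)·(-2)·(-3)] = 11/6
L_2(6) = (11)·(5)·(2)/[(8)·(2)·(-1)] = -55/8
L_3(6) = (11)·(5)·(3)/[(9)·(3)·(1)] = 55/9
Sum: (-291)·(-5/72) + 9·(11/6) + 109·(-55/8) + 240·(55/9) = 754

754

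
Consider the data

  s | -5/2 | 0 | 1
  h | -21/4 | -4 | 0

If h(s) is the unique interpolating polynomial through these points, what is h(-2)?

-6

Using Newton's divided-difference form:
h[-5/2,0] = (-4 - (-21/4)) / (0 - (-5/2)) = 1/2
h[0,1] = (0 - (-4)) / (1 - 0) = 4
h[-5/2,0,1] = (4 - 1/2) / (1 - (-5/2)) = 1
h(-2) = -21/4 + (1/2)·(1/2) + 1·(1/2)·(-2) = -6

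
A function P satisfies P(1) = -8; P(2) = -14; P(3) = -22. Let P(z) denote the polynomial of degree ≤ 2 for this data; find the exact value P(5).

Evaluate each Lagrange basis at z = 5:
L_0(5) = (3)·(2)/[(-1)·(-2)] = 3
L_1(5) = (4)·(2)/[(1)·(-1)] = -8
L_2(5) = (4)·(3)/[(2)·(1)] = 6
Sum: (-8)·(3) + (-14)·(-8) + (-22)·(6) = -44

-44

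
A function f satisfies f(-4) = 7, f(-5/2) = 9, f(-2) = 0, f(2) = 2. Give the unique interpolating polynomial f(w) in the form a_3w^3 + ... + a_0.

f(w) = (62/27)w^3 + (266/27)w^2 - (469/54)w - 1037/27

Build the Lagrange basis polynomials:
L_0(w) = (w + 5/2)(w + 2)(w - 2) / [-18] = -(1/18)w^3 - (5/36)w^2 + (2/9)w + 5/9
L_1(w) = (w + 4)(w + 2)(w - 2) / [27/8] = (8/27)w^3 + (32/27)w^2 - (32/27)w - 128/27
L_2(w) = (w + 4)(w + 5/2)(w - 2) / [-4] = -(1/4)w^3 - (9/8)w^2 + (3/4)w + 5
L_3(w) = (w + 4)(w + 5/2)(w + 2) / [108] = (1/108)w^3 + (17/216)w^2 + (23/108)w + 5/27
f(w) = 7·L_0 + 9·L_1 + 0·L_2 + 2·L_3
  7·L_0(w) = -(7/18)w^3 - (35/36)w^2 + (14/9)w + 35/9
  9·L_1(w) = (8/3)w^3 + (32/3)w^2 - (32/3)w - 128/3
  0·L_2(w) = 0
  2·L_3(w) = (1/54)w^3 + (17/108)w^2 + (23/54)w + 10/27
Adding term by term: (62/27)w^3 + (266/27)w^2 - (469/54)w - 1037/27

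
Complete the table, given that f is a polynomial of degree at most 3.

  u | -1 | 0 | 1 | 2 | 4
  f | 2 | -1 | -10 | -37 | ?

The 4 known values determine f uniquely (degree ≤ 3).
L_0(4) = (4)·(3)·(2)/[(-1)·(-2)·(-3)] = -4
L_1(4) = (5)·(3)·(2)/[(1)·(-1)·(-2)] = 15
L_2(4) = (5)·(4)·(2)/[(2)·(1)·(-1)] = -20
L_3(4) = (5)·(4)·(3)/[(3)·(2)·(1)] = 10
Sum: 2·(-4) + (-1)·(15) + (-10)·(-20) + (-37)·(10) = -193

-193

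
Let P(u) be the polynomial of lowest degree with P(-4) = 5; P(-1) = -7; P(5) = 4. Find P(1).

Using Newton's divided-difference form:
P[-4,-1] = (-7 - 5) / (-1 - (-4)) = -4
P[-1,5] = (4 - (-7)) / (5 - (-1)) = 11/6
P[-4,-1,5] = (11/6 - (-4)) / (5 - (-4)) = 35/54
P(1) = 5 + (-4)·(5) + (35/54)·(5)·(2) = -230/27

-230/27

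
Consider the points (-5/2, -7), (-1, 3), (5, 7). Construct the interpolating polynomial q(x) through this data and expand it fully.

q(x) = -(4/5)x^2 + (58/15)x + 23/3

Newton's divided differences:
q[-5/2,-1] = (3 - (-7)) / (-1 - (-5/2)) = 20/3
q[-1,5] = (7 - 3) / (5 - (-1)) = 2/3
q[-5/2,-1,5] = (2/3 - 20/3) / (5 - (-5/2)) = -4/5
q(x) = -7 + (20/3)·(x + 5/2) + (-4/5)·(x + 5/2)(x + 1)
Expanding: q(x) = -(4/5)x^2 + (58/15)x + 23/3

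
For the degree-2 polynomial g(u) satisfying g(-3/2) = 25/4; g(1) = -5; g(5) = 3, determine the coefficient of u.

-4

L_0(u) = (u - 1)(u - 5) / [65/4] = (4/65)u^2 - (24/65)u + 4/13
L_1(u) = (u + 3/2)(u - 5) / [-10] = -(1/10)u^2 + (7/20)u + 3/4
L_2(u) = (u + 3/2)(u - 1) / [26] = (1/26)u^2 + (1/52)u - 3/52
g(u) = (25/4)·L_0 + (-5)·L_1 + 3·L_2
Only the coefficient of u is needed; take it from each L_i and combine:
(25/4)·(-24/65) + (-5)·(7/20) + 3·(1/52) = -4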